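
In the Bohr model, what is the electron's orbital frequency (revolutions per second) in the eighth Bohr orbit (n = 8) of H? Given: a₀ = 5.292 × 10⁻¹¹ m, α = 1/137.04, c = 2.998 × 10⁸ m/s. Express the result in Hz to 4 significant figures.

1.285 × 10¹³ Hz

r = n²a₀/Z = 3.387 × 10⁻⁹ m, v = Zαc/n = 2.735 × 10⁵ m/s
f = v/(2πr) = 1.285 × 10¹³ Hz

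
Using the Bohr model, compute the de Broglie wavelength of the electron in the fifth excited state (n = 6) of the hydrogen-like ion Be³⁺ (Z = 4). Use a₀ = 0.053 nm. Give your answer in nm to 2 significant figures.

0.50 nm

The Bohr quantisation condition is nλ = 2πr_n.
r_n = n²a₀/Z = 0.48 nm
λ = 2πr_n/n = 2π·0.48/6 = 0.50 nm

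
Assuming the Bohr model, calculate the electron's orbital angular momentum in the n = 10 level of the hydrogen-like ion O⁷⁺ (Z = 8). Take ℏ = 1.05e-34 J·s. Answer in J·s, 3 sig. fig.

L_n = nℏ = 10 × 1.05e-34 = 1.05e-33 J·s

1.05e-33 J·s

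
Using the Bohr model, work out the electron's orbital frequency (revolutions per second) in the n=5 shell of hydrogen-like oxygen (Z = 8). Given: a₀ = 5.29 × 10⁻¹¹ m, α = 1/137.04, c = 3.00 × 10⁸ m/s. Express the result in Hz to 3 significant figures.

3.37 × 10¹⁵ Hz

r = n²a₀/Z = 1.65 × 10⁻¹⁰ m, v = Zαc/n = 3.50 × 10⁶ m/s
f = v/(2πr) = 3.37 × 10¹⁵ Hz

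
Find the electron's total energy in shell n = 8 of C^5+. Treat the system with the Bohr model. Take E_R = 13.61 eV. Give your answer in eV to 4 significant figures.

E_n = −E_R·Z²/n² = −13.61 × 6²/8² = -7.656 eV

-7.656 eV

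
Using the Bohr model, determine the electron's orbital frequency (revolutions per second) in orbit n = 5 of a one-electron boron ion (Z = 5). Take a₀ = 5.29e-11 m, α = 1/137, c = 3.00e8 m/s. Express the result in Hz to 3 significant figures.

r = n²a₀/Z = 2.64e-10 m, v = Zαc/n = 2.19e6 m/s
f = v/(2πr) = 1.32e15 Hz

1.32e15 Hz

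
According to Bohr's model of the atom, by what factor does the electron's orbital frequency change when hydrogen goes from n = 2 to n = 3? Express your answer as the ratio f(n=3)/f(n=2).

8/27

f ∝ Z^2 · n^-3; with Z fixed, f ∝ n^-3.
f(n=3)/f(n=2) = (3/2)^-3 = 8/27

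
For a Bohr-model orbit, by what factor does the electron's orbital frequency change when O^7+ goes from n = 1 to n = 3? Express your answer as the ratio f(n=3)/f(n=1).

f ∝ Z^2 · n^-3; with Z fixed, f ∝ n^-3.
f(n=3)/f(n=1) = (3/1)^-3 = 1/27

1/27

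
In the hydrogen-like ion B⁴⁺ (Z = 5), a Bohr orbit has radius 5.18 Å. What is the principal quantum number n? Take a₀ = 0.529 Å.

r_n = n²a₀/Z ⇒ n² = rZ/a₀ = 5.18 × 5 / 0.529 ≈ 48.96
n = 7

7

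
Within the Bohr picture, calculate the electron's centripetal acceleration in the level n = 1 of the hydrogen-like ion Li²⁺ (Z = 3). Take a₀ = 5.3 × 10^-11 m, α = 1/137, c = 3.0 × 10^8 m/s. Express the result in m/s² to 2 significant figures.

2.4 × 10^24 m/s²

r = n²a₀/Z = 1.8 × 10^-11 m, v = Zαc/n = 6.6 × 10^6 m/s
a = v²/r = (6.6 × 10^6)² / 1.8 × 10^-11 = 2.4 × 10^24 m/s²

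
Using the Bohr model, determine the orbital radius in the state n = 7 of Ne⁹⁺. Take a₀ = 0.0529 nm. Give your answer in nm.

r_n = n²a₀/Z = 7² × 0.0529 / 10
    = 49 × 0.0529 / 10 = 0.259 nm

0.259 nm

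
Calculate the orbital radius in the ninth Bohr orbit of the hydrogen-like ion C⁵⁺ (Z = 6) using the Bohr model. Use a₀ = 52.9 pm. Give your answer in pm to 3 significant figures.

r_n = n²a₀/Z = 9² × 52.9 / 6
    = 81 × 52.9 / 6 = 714 pm

714 pm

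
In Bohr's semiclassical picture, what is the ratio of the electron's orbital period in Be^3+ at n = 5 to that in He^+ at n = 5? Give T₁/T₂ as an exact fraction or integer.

T ∝ Z^-2 · n^3
T₁/T₂ = (4/2)^-2 · (5/5)^3 = 1/4

1/4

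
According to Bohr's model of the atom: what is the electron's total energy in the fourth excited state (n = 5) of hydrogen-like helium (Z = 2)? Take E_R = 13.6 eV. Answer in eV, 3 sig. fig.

E_n = −E_R·Z²/n² = −13.6 × 2²/5² = -2.18 eV

-2.18 eV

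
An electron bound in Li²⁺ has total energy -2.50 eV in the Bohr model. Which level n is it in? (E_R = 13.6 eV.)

7

E_n = −E_R Z²/n² ⇒ n² = E_R Z²/(−E_n) = 13.6 × 3² / 2.50 ≈ 48.96
n = 7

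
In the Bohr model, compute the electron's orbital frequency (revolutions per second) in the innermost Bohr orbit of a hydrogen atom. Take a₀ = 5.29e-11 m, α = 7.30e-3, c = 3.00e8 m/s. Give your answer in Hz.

6.59e15 Hz

r = n²a₀/Z = 5.29e-11 m, v = Zαc/n = 2.19e6 m/s
f = v/(2πr) = 6.59e15 Hz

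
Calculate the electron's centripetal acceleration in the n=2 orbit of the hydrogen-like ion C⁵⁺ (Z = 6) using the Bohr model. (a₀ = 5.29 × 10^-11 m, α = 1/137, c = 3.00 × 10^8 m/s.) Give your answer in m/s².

1.22 × 10^24 m/s²

r = n²a₀/Z = 3.53 × 10^-11 m, v = Zαc/n = 6.57 × 10^6 m/s
a = v²/r = (6.57 × 10^6)² / 3.53 × 10^-11 = 1.22 × 10^24 m/s²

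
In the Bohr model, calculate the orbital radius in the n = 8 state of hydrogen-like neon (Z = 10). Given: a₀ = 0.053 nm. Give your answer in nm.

0.34 nm

r_n = n²a₀/Z = 8² × 0.053 / 10
    = 64 × 0.053 / 10 = 0.34 nm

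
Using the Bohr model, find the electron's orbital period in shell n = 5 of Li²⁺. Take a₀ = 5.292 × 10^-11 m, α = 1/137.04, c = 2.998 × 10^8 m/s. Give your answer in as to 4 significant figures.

2111 as

r = n²a₀/Z = 5²·5.292 × 10^-11/3 = 4.410 × 10^-10 m
v = Zαc/n = 3·0.007297·2.998 × 10^8/5 = 1.313 × 10^6 m/s
T = 2πr/v = 2.111 × 10^-15 s = 2111 as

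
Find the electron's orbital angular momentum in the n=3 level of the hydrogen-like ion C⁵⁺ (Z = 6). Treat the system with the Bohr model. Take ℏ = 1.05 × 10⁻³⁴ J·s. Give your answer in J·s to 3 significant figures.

L_n = nℏ = 3 × 1.05 × 10⁻³⁴ = 3.15 × 10⁻³⁴ J·s

3.15 × 10⁻³⁴ J·s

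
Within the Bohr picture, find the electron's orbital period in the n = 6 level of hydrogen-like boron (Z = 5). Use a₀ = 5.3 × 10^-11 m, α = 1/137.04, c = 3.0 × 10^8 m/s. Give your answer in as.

1300 as

r = n²a₀/Z = 6²·5.3 × 10^-11/5 = 3.8 × 10^-10 m
v = Zαc/n = 5·0.0073·3.0 × 10^8/6 = 1.8 × 10^6 m/s
T = 2πr/v = 1.3 × 10^-15 s = 1300 as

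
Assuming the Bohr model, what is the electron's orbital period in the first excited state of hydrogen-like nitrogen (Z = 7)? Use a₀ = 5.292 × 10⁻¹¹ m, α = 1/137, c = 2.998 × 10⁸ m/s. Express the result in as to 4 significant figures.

24.81 as

r = n²a₀/Z = 2²·5.292 × 10⁻¹¹/7 = 3.024 × 10⁻¹¹ m
v = Zαc/n = 7·0.007299·2.998 × 10⁸/2 = 7.659 × 10⁶ m/s
T = 2πr/v = 2.481 × 10⁻¹⁷ s = 24.81 as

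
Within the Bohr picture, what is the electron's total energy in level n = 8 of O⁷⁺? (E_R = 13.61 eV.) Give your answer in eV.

-13.61 eV

E_n = −E_R·Z²/n² = −13.61 × 8²/8² = -13.61 eV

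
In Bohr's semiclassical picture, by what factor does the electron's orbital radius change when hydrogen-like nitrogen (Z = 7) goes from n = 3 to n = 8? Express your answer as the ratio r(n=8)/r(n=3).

r ∝ Z^-1 · n^2; with Z fixed, r ∝ n^2.
r(n=8)/r(n=3) = (8/3)^2 = 64/9

64/9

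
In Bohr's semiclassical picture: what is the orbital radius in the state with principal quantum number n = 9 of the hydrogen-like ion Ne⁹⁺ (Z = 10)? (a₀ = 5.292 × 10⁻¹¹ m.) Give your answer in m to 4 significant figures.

4.287 × 10⁻¹⁰ m

r_n = n²a₀/Z = 9² × 5.292 × 10⁻¹¹ / 10
    = 81 × 5.292 × 10⁻¹¹ / 10 = 4.287 × 10⁻¹⁰ m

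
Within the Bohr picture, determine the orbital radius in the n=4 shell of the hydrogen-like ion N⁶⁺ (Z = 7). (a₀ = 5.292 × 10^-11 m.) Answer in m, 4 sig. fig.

r_n = n²a₀/Z = 4² × 5.292 × 10^-11 / 7
    = 16 × 5.292 × 10^-11 / 7 = 1.210 × 10^-10 m

1.210 × 10^-10 m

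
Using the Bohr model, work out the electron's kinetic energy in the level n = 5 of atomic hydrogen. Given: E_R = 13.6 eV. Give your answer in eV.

For a Coulomb orbit the virial theorem gives K = −E_n.
E_n = −E_R·Z²/n², so K = E_R·Z²/n² = 13.6 × 1²/5² = 0.544 eV

0.544 eV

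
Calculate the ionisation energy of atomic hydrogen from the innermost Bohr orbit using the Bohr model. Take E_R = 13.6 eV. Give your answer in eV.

13.6 eV

E_n = −E_R·Z²/n² = −13.6 × 1²/1² eV = -13.6 eV
Ionisation energy = −E_n = 13.6 eV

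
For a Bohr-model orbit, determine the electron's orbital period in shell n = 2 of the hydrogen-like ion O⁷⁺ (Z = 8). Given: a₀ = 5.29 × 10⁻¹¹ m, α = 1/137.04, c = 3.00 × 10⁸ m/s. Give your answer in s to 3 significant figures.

1.90 × 10⁻¹⁷ s

r = n²a₀/Z = 2²·5.29 × 10⁻¹¹/8 = 2.65 × 10⁻¹¹ m
v = Zαc/n = 8·0.00730·3.00 × 10⁸/2 = 8.76 × 10⁶ m/s
T = 2πr/v = 1.90 × 10⁻¹⁷ s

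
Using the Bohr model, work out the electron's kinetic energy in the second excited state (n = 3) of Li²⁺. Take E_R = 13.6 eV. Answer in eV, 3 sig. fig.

For a Coulomb orbit the virial theorem gives K = −E_n.
E_n = −E_R·Z²/n², so K = E_R·Z²/n² = 13.6 × 3²/3² = 13.6 eV

13.6 eV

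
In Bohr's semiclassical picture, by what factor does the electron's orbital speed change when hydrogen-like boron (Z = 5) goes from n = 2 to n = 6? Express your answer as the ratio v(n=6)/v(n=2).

1/3

v ∝ Z^1 · n^-1; with Z fixed, v ∝ n^-1.
v(n=6)/v(n=2) = (6/2)^-1 = 1/3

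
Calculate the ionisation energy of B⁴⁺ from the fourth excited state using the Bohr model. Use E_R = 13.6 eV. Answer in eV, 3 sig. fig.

13.6 eV

E_n = −E_R·Z²/n² = −13.6 × 5²/5² eV = -13.6 eV
Ionisation energy = −E_n = 13.6 eV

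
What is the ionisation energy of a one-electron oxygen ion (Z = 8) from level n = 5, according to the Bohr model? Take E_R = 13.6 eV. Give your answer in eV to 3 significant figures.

34.8 eV

E_n = −E_R·Z²/n² = −13.6 × 8²/5² eV = -34.8 eV
Ionisation energy = −E_n = 34.8 eV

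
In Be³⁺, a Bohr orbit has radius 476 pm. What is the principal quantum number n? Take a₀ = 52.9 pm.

6

r_n = n²a₀/Z ⇒ n² = rZ/a₀ = 476 × 4 / 52.9 ≈ 35.99
n = 6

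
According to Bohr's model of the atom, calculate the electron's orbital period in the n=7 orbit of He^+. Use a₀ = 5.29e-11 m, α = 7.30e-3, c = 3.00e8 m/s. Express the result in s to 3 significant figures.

1.30e-14 s

r = n²a₀/Z = 7²·5.29e-11/2 = 1.30e-9 m
v = Zαc/n = 2·0.00730·3.00e8/7 = 6.26e5 m/s
T = 2πr/v = 1.30e-14 s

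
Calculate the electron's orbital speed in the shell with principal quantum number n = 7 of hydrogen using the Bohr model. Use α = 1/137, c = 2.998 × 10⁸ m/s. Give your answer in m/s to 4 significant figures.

v_n = Zαc/n = 1 × 0.007299 × 2.998 × 10⁸ / 7
    = 3.126 × 10⁵ m/s

3.126 × 10⁵ m/s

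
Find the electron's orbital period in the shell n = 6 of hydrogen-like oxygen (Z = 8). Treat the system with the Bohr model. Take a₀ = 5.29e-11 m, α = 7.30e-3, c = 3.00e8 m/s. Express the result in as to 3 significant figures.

r = n²a₀/Z = 6²·5.29e-11/8 = 2.38e-10 m
v = Zαc/n = 8·0.00730·3.00e8/6 = 2.92e6 m/s
T = 2πr/v = 5.12e-16 s = 512 as

512 as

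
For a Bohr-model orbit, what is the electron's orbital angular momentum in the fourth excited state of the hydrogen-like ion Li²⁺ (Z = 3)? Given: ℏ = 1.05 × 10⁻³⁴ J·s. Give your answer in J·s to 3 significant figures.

L_n = nℏ = 5 × 1.05 × 10⁻³⁴ = 5.25 × 10⁻³⁴ J·s

5.25 × 10⁻³⁴ J·s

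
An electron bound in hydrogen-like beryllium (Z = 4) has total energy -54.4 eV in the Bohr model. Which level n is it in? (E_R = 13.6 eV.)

E_n = −E_R Z²/n² ⇒ n² = E_R Z²/(−E_n) = 13.6 × 4² / 54.4 ≈ 4.00
n = 2

2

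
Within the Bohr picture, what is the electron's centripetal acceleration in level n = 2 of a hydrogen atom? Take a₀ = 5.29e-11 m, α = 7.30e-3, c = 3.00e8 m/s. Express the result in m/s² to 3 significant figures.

r = n²a₀/Z = 2.12e-10 m, v = Zαc/n = 1.09e6 m/s
a = v²/r = (1.09e6)² / 2.12e-10 = 5.67e21 m/s²

5.67e21 m/s²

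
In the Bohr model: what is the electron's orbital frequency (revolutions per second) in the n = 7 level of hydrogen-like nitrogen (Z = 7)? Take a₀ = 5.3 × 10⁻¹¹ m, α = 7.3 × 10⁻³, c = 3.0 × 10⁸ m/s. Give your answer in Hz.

r = n²a₀/Z = 3.7 × 10⁻¹⁰ m, v = Zαc/n = 2.2 × 10⁶ m/s
f = v/(2πr) = 9.4 × 10¹⁴ Hz

9.4 × 10¹⁴ Hz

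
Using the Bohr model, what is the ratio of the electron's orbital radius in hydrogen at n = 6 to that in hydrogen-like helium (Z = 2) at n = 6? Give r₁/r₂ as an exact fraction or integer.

2

r ∝ Z^-1 · n^2
r₁/r₂ = (1/2)^-1 · (6/6)^2 = 2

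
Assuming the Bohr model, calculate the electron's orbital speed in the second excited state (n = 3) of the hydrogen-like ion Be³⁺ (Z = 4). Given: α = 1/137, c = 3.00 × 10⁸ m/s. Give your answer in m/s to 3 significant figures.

2.92 × 10⁶ m/s

v_n = Zαc/n = 4 × 0.00730 × 3.00 × 10⁸ / 3
    = 2.92 × 10⁶ m/s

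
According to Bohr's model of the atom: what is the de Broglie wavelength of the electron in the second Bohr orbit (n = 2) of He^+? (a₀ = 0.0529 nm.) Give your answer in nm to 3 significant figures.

0.332 nm

The Bohr quantisation condition is nλ = 2πr_n.
r_n = n²a₀/Z = 0.106 nm
λ = 2πr_n/n = 2π·0.106/2 = 0.332 nm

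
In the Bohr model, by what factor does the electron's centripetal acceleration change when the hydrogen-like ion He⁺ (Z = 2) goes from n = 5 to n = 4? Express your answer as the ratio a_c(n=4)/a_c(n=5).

625/256

a_c ∝ Z^3 · n^-4; with Z fixed, a_c ∝ n^-4.
a_c(n=4)/a_c(n=5) = (4/5)^-4 = 625/256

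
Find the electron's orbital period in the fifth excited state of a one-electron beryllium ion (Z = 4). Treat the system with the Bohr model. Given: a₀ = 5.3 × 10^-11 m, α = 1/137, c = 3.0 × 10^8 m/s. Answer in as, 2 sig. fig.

r = n²a₀/Z = 6²·5.3 × 10^-11/4 = 4.8 × 10^-10 m
v = Zαc/n = 4·0.0073·3.0 × 10^8/6 = 1.5 × 10^6 m/s
T = 2πr/v = 2.1 × 10^-15 s = 2100 as

2100 as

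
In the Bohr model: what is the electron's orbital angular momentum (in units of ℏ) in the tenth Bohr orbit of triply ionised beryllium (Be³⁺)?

L_n = nℏ, so L/ℏ = n = 10.

10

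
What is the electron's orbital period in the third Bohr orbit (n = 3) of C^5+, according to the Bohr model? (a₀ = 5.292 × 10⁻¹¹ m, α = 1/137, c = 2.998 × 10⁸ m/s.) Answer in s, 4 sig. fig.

1.140 × 10⁻¹⁶ s

r = n²a₀/Z = 3²·5.292 × 10⁻¹¹/6 = 7.938 × 10⁻¹¹ m
v = Zαc/n = 6·0.007299·2.998 × 10⁸/3 = 4.377 × 10⁶ m/s
T = 2πr/v = 1.140 × 10⁻¹⁶ s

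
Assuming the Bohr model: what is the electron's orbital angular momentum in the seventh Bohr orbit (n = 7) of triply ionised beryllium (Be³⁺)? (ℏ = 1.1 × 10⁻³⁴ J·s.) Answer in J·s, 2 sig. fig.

7.7 × 10⁻³⁴ J·s

L_n = nℏ = 7 × 1.1 × 10⁻³⁴ = 7.7 × 10⁻³⁴ J·s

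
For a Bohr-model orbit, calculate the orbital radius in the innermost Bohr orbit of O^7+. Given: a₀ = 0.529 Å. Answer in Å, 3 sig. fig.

r_n = n²a₀/Z = 1² × 0.529 / 8
    = 1 × 0.529 / 8 = 0.0661 Å

0.0661 Å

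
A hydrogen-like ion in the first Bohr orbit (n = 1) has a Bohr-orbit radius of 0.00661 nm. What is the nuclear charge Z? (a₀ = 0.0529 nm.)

r_n = n²a₀/Z ⇒ Z = n²a₀/r = 1² × 0.0529 / 0.00661 ≈ 8.00
Z = 8

8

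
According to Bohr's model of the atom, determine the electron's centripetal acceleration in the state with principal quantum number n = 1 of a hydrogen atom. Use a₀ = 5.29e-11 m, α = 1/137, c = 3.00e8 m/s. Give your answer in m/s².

r = n²a₀/Z = 5.29e-11 m, v = Zαc/n = 2.19e6 m/s
a = v²/r = (2.19e6)² / 5.29e-11 = 9.06e22 m/s²

9.06e22 m/s²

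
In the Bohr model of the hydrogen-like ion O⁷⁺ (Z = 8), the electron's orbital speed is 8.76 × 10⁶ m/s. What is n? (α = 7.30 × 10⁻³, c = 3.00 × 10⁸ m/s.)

v_n = Zαc/n ⇒ n = Zαc/v = 8 × 0.00730 × 3.00 × 10⁸ / 8.76 × 10⁶ ≈ 2.00
n = 2

2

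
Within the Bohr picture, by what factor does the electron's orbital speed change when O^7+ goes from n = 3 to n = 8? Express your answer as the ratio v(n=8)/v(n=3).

3/8

v ∝ Z^1 · n^-1; with Z fixed, v ∝ n^-1.
v(n=8)/v(n=3) = (8/3)^-1 = 3/8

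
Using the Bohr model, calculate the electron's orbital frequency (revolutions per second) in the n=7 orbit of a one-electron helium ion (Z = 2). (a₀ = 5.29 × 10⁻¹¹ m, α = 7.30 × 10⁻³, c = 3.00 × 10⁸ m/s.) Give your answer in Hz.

r = n²a₀/Z = 1.30 × 10⁻⁹ m, v = Zαc/n = 6.26 × 10⁵ m/s
f = v/(2πr) = 7.68 × 10¹³ Hz

7.68 × 10¹³ Hz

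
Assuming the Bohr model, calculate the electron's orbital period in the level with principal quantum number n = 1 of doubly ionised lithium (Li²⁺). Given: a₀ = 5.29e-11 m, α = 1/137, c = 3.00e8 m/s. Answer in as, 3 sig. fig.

r = n²a₀/Z = 1²·5.29e-11/3 = 1.76e-11 m
v = Zαc/n = 3·0.00730·3.00e8/1 = 6.57e6 m/s
T = 2πr/v = 1.69e-17 s = 16.9 as

16.9 as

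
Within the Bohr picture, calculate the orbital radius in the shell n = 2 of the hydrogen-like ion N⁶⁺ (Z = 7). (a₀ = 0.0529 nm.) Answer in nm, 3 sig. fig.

r_n = n²a₀/Z = 2² × 0.0529 / 7
    = 4 × 0.0529 / 7 = 0.0302 nm

0.0302 nm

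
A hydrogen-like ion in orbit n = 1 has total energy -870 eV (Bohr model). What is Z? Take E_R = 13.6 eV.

8

E_n = −E_R Z²/n² ⇒ Z² = −E_n n²/E_R = 870 × 1² / 13.6 ≈ 63.97
Z = 8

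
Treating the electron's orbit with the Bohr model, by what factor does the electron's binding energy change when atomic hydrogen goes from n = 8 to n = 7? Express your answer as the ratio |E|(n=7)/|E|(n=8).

|E| ∝ Z^2 · n^-2; with Z fixed, |E| ∝ n^-2.
|E|(n=7)/|E|(n=8) = (7/8)^-2 = 64/49

64/49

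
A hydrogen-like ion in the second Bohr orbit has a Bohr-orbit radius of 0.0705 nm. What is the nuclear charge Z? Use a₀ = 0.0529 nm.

3

r_n = n²a₀/Z ⇒ Z = n²a₀/r = 2² × 0.0529 / 0.0705 ≈ 3.00
Z = 3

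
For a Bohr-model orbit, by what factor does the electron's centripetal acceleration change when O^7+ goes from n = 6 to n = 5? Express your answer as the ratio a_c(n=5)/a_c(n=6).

1296/625

a_c ∝ Z^3 · n^-4; with Z fixed, a_c ∝ n^-4.
a_c(n=5)/a_c(n=6) = (5/6)^-4 = 1296/625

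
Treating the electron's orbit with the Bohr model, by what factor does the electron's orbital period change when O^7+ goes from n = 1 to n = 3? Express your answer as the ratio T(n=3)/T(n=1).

27

T ∝ Z^-2 · n^3; with Z fixed, T ∝ n^3.
T(n=3)/T(n=1) = (3/1)^3 = 27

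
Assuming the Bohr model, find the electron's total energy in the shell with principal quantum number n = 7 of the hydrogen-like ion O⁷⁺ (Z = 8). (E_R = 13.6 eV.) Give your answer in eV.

E_n = −E_R·Z²/n² = −13.6 × 8²/7² = -17.8 eV

-17.8 eV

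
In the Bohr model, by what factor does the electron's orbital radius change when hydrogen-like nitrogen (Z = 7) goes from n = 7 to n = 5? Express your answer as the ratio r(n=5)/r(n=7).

r ∝ Z^-1 · n^2; with Z fixed, r ∝ n^2.
r(n=5)/r(n=7) = (5/7)^2 = 25/49

25/49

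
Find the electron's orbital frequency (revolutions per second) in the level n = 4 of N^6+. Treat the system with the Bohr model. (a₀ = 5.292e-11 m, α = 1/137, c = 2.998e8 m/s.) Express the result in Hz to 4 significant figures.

5.039e15 Hz

r = n²a₀/Z = 1.210e-10 m, v = Zαc/n = 3.830e6 m/s
f = v/(2πr) = 5.039e15 Hz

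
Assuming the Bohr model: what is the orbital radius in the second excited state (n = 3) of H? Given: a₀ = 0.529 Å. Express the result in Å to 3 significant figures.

r_n = n²a₀/Z = 3² × 0.529 / 1
    = 9 × 0.529 / 1 = 4.76 Å

4.76 Å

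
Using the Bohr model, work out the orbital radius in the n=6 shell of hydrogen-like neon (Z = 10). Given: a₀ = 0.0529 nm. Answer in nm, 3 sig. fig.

0.190 nm

r_n = n²a₀/Z = 6² × 0.0529 / 10
    = 36 × 0.0529 / 10 = 0.190 nm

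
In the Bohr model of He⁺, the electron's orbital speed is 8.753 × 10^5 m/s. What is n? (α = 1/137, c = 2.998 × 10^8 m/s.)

v_n = Zαc/n ⇒ n = Zαc/v = 2 × 0.007299 × 2.998 × 10^8 / 8.753 × 10^5 ≈ 5.00
n = 5

5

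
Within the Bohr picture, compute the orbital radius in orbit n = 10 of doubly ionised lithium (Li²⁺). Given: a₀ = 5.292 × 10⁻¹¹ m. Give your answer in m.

r_n = n²a₀/Z = 10² × 5.292 × 10⁻¹¹ / 3
    = 100 × 5.292 × 10⁻¹¹ / 3 = 1.764 × 10⁻⁹ m

1.764 × 10⁻⁹ m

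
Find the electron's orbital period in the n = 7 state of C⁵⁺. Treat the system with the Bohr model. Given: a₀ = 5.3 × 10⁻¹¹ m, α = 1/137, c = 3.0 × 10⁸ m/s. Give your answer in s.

1.4 × 10⁻¹⁵ s

r = n²a₀/Z = 7²·5.3 × 10⁻¹¹/6 = 4.3 × 10⁻¹⁰ m
v = Zαc/n = 6·0.0073·3.0 × 10⁸/7 = 1.9 × 10⁶ m/s
T = 2πr/v = 1.4 × 10⁻¹⁵ s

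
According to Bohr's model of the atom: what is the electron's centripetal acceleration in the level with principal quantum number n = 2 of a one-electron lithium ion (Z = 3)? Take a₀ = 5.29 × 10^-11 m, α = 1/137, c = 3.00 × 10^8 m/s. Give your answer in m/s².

r = n²a₀/Z = 7.05 × 10^-11 m, v = Zαc/n = 3.28 × 10^6 m/s
a = v²/r = (3.28 × 10^6)² / 7.05 × 10^-11 = 1.53 × 10^23 m/s²

1.53 × 10^23 m/s²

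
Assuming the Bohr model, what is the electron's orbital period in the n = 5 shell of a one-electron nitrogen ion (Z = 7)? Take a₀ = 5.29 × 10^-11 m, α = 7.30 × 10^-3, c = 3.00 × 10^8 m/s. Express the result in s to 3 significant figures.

r = n²a₀/Z = 5²·5.29 × 10^-11/7 = 1.89 × 10^-10 m
v = Zαc/n = 7·0.00730·3.00 × 10^8/5 = 3.07 × 10^6 m/s
T = 2πr/v = 3.87 × 10^-16 s

3.87 × 10^-16 s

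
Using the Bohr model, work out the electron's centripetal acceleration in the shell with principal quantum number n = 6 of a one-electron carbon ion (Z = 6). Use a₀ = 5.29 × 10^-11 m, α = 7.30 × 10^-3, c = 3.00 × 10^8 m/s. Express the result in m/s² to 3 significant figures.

r = n²a₀/Z = 3.17 × 10^-10 m, v = Zαc/n = 2.19 × 10^6 m/s
a = v²/r = (2.19 × 10^6)² / 3.17 × 10^-10 = 1.51 × 10^22 m/s²

1.51 × 10^22 m/s²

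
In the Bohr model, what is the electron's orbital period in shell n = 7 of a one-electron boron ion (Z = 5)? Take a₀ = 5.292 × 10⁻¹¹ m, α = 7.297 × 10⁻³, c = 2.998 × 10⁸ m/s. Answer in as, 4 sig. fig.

2085 as

r = n²a₀/Z = 7²·5.292 × 10⁻¹¹/5 = 5.186 × 10⁻¹⁰ m
v = Zαc/n = 5·0.007297·2.998 × 10⁸/7 = 1.563 × 10⁶ m/s
T = 2πr/v = 2.085 × 10⁻¹⁵ s = 2085 as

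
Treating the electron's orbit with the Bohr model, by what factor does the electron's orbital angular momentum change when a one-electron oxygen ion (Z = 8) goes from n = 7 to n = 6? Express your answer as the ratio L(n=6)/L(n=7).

6/7

L = nℏ depends only on n, so L ∝ n.
L(n=6)/L(n=7) = (6/7)^1 = 6/7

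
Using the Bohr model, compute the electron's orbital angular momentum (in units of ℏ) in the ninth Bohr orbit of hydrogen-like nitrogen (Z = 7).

L_n = nℏ, so L/ℏ = n = 9.

9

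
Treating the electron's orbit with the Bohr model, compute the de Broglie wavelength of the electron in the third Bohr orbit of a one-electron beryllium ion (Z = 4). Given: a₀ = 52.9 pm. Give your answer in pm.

249 pm

The Bohr quantisation condition is nλ = 2πr_n.
r_n = n²a₀/Z = 119 pm
λ = 2πr_n/n = 2π·119/3 = 249 pm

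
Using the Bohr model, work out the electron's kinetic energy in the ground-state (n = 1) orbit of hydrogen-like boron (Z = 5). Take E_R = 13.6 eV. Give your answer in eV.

For a Coulomb orbit the virial theorem gives K = −E_n.
E_n = −E_R·Z²/n², so K = E_R·Z²/n² = 13.6 × 5²/1² = 340 eV

340 eV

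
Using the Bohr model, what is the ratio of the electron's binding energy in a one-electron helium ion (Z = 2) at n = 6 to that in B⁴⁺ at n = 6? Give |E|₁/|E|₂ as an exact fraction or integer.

|E| ∝ Z^2 · n^-2
|E|₁/|E|₂ = (2/5)^2 · (6/6)^-2 = 4/25

4/25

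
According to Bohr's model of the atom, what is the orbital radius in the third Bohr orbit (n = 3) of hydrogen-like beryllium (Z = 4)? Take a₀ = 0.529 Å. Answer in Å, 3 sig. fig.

1.19 Å

r_n = n²a₀/Z = 3² × 0.529 / 4
    = 9 × 0.529 / 4 = 1.19 Å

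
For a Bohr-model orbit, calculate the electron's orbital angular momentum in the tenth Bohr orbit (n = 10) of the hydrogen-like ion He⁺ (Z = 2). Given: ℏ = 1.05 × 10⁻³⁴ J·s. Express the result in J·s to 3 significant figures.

L_n = nℏ = 10 × 1.05 × 10⁻³⁴ = 1.05 × 10⁻³³ J·s

1.05 × 10⁻³³ J·s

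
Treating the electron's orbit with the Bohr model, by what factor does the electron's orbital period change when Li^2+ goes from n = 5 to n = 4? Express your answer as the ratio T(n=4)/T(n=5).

64/125

T ∝ Z^-2 · n^3; with Z fixed, T ∝ n^3.
T(n=4)/T(n=5) = (4/5)^3 = 64/125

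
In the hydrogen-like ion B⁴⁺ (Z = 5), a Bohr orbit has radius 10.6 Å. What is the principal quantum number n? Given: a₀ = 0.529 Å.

10

r_n = n²a₀/Z ⇒ n² = rZ/a₀ = 10.6 × 5 / 0.529 ≈ 100.19
n = 10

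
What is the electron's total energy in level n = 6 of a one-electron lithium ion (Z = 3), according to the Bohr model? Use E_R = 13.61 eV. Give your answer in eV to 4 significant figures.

-3.402 eV

E_n = −E_R·Z²/n² = −13.61 × 3²/6² = -3.402 eV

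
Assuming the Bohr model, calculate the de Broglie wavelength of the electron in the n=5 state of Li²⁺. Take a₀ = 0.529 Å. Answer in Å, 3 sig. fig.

5.54 Å

The Bohr quantisation condition is nλ = 2πr_n.
r_n = n²a₀/Z = 4.41 Å
λ = 2πr_n/n = 2π·4.41/5 = 5.54 Å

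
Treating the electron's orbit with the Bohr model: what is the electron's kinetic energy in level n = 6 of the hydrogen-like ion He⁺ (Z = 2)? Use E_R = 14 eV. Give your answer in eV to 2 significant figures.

1.6 eV

For a Coulomb orbit the virial theorem gives K = −E_n.
E_n = −E_R·Z²/n², so K = E_R·Z²/n² = 14 × 2²/6² = 1.6 eV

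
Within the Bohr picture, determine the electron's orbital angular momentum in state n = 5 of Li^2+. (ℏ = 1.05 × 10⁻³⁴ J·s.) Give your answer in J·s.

5.25 × 10⁻³⁴ J·s

L_n = nℏ = 5 × 1.05 × 10⁻³⁴ = 5.25 × 10⁻³⁴ J·s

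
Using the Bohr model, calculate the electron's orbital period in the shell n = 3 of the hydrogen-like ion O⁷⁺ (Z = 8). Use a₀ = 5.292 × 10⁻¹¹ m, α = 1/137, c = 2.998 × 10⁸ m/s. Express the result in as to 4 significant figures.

r = n²a₀/Z = 3²·5.292 × 10⁻¹¹/8 = 5.954 × 10⁻¹¹ m
v = Zαc/n = 8·0.007299·2.998 × 10⁸/3 = 5.836 × 10⁶ m/s
T = 2πr/v = 6.410 × 10⁻¹⁷ s = 64.10 as

64.10 as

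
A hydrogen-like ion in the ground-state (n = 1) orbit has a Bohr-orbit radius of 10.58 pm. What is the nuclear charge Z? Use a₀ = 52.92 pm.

5

r_n = n²a₀/Z ⇒ Z = n²a₀/r = 1² × 52.92 / 10.58 ≈ 5.00
Z = 5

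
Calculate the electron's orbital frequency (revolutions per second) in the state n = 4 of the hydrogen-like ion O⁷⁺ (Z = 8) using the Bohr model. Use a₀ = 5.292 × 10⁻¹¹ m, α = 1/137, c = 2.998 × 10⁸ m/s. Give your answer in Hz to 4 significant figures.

r = n²a₀/Z = 1.058 × 10⁻¹⁰ m, v = Zαc/n = 4.377 × 10⁶ m/s
f = v/(2πr) = 6.581 × 10¹⁵ Hz

6.581 × 10¹⁵ Hz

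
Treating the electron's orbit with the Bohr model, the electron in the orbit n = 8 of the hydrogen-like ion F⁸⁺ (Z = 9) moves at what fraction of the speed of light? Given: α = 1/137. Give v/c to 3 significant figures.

v_n = Zαc/n, so v/c = Zα/n = 9 × 0.00730 / 8 = 0.00821

0.00821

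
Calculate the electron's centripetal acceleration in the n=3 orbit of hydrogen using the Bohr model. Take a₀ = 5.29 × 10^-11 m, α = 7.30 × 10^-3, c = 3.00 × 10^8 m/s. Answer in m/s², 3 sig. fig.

1.12 × 10^21 m/s²

r = n²a₀/Z = 4.76 × 10^-10 m, v = Zαc/n = 7.30 × 10^5 m/s
a = v²/r = (7.30 × 10^5)² / 4.76 × 10^-10 = 1.12 × 10^21 m/s²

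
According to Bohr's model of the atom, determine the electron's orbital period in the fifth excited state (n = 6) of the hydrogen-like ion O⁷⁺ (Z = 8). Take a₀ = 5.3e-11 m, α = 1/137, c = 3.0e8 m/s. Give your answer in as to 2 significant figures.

r = n²a₀/Z = 6²·5.3e-11/8 = 2.4e-10 m
v = Zαc/n = 8·0.0073·3.0e8/6 = 2.9e6 m/s
T = 2πr/v = 5.1e-16 s = 510 as

510 as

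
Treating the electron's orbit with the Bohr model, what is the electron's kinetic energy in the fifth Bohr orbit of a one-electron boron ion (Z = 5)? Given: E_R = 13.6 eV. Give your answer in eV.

13.6 eV

For a Coulomb orbit the virial theorem gives K = −E_n.
E_n = −E_R·Z²/n², so K = E_R·Z²/n² = 13.6 × 5²/5² = 13.6 eV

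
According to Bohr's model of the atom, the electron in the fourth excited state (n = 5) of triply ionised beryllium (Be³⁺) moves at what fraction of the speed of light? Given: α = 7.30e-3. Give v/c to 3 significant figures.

v_n = Zαc/n, so v/c = Zα/n = 4 × 0.00730 / 5 = 0.00584

0.00584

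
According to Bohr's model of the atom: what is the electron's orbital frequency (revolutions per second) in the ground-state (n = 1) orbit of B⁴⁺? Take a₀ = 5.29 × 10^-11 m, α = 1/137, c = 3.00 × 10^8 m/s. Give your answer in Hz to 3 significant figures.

1.65 × 10^17 Hz

r = n²a₀/Z = 1.06 × 10^-11 m, v = Zαc/n = 1.09 × 10^7 m/s
f = v/(2πr) = 1.65 × 10^17 Hz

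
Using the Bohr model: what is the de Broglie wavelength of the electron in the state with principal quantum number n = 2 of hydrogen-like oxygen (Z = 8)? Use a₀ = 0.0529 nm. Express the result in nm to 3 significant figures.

0.0831 nm

The Bohr quantisation condition is nλ = 2πr_n.
r_n = n²a₀/Z = 0.0265 nm
λ = 2πr_n/n = 2π·0.0265/2 = 0.0831 nm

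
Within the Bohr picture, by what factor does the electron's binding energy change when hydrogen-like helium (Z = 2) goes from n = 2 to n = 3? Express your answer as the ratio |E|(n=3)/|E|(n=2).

4/9

|E| ∝ Z^2 · n^-2; with Z fixed, |E| ∝ n^-2.
|E|(n=3)/|E|(n=2) = (3/2)^-2 = 4/9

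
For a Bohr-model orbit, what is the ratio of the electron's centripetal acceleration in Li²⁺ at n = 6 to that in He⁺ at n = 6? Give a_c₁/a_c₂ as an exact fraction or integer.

27/8

a_c ∝ Z^3 · n^-4
a_c₁/a_c₂ = (3/2)^3 · (6/6)^-4 = 27/8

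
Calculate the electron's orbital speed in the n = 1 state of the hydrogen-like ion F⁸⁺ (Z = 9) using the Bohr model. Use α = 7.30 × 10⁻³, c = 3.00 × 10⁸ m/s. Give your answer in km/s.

v_n = Zαc/n = 9 × 0.00730 × 3.00 × 10⁸ / 1
    = 1.97 × 10⁴ km/s

1.97 × 10⁴ km/s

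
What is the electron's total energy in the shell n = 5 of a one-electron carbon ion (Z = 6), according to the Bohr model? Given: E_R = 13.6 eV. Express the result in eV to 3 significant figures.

-19.6 eV

E_n = −E_R·Z²/n² = −13.6 × 6²/5² = -19.6 eV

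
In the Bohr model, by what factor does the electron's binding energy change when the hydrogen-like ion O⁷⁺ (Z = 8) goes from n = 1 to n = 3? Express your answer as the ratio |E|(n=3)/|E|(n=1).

|E| ∝ Z^2 · n^-2; with Z fixed, |E| ∝ n^-2.
|E|(n=3)/|E|(n=1) = (3/1)^-2 = 1/9

1/9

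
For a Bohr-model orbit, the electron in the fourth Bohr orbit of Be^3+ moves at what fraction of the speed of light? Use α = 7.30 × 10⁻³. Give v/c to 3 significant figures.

0.00730

v_n = Zαc/n, so v/c = Zα/n = 4 × 0.00730 / 4 = 0.00730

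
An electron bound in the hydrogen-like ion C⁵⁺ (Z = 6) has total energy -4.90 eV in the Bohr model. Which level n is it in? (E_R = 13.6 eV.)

E_n = −E_R Z²/n² ⇒ n² = E_R Z²/(−E_n) = 13.6 × 6² / 4.90 ≈ 99.92
n = 10

10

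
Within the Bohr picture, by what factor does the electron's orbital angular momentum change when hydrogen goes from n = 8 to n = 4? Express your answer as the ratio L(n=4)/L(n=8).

1/2

L = nℏ depends only on n, so L ∝ n.
L(n=4)/L(n=8) = (4/8)^1 = 1/2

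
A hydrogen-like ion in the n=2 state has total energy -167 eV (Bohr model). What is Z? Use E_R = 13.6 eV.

7

E_n = −E_R Z²/n² ⇒ Z² = −E_n n²/E_R = 167 × 2² / 13.6 ≈ 49.12
Z = 7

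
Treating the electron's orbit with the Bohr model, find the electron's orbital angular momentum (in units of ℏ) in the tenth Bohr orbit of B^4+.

10

L_n = nℏ, so L/ℏ = n = 10.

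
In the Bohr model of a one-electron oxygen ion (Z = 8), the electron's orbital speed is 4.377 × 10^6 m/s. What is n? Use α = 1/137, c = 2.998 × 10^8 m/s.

4

v_n = Zαc/n ⇒ n = Zαc/v = 8 × 0.007299 × 2.998 × 10^8 / 4.377 × 10^6 ≈ 4.00
n = 4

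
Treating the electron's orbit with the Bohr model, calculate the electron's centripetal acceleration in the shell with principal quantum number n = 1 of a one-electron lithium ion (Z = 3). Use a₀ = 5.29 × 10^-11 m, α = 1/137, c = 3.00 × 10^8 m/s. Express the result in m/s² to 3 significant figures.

2.45 × 10^24 m/s²

r = n²a₀/Z = 1.76 × 10^-11 m, v = Zαc/n = 6.57 × 10^6 m/s
a = v²/r = (6.57 × 10^6)² / 1.76 × 10^-11 = 2.45 × 10^24 m/s²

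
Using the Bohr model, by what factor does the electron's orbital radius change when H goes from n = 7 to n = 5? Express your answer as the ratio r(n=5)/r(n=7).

25/49

r ∝ Z^-1 · n^2; with Z fixed, r ∝ n^2.
r(n=5)/r(n=7) = (5/7)^2 = 25/49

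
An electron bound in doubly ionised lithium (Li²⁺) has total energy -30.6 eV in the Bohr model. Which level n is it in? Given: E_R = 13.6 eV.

2

E_n = −E_R Z²/n² ⇒ n² = E_R Z²/(−E_n) = 13.6 × 3² / 30.6 ≈ 4.00
n = 2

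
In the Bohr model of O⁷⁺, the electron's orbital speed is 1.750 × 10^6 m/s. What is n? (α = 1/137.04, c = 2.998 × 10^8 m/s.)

v_n = Zαc/n ⇒ n = Zαc/v = 8 × 0.007297 × 2.998 × 10^8 / 1.750 × 10^6 ≈ 10.00
n = 10

10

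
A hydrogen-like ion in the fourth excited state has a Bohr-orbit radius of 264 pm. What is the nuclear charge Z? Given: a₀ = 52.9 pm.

r_n = n²a₀/Z ⇒ Z = n²a₀/r = 5² × 52.9 / 264 ≈ 5.01
Z = 5

5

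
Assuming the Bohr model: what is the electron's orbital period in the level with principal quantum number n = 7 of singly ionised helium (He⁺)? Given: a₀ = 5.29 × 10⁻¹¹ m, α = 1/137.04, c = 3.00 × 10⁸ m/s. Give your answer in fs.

r = n²a₀/Z = 7²·5.29 × 10⁻¹¹/2 = 1.30 × 10⁻⁹ m
v = Zαc/n = 2·0.00730·3.00 × 10⁸/7 = 6.25 × 10⁵ m/s
T = 2πr/v = 1.30 × 10⁻¹⁴ s = 13.0 fs

13.0 fs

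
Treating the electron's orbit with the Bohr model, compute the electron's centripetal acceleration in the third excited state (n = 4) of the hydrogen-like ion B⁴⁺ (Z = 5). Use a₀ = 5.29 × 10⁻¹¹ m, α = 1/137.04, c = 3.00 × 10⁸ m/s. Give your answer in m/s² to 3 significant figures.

r = n²a₀/Z = 1.69 × 10⁻¹⁰ m, v = Zαc/n = 2.74 × 10⁶ m/s
a = v²/r = (2.74 × 10⁶)² / 1.69 × 10⁻¹⁰ = 4.42 × 10²² m/s²

4.42 × 10²² m/s²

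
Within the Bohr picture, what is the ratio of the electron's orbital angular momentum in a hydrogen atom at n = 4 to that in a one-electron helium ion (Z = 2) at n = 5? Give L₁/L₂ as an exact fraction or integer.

4/5

L = nℏ is independent of Z.
L₁/L₂ = n₁/n₂ = 4/5 = 4/5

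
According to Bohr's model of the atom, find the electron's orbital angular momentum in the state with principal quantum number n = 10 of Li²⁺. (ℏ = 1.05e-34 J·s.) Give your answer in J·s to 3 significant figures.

1.05e-33 J·s

L_n = nℏ = 10 × 1.05e-34 = 1.05e-33 J·s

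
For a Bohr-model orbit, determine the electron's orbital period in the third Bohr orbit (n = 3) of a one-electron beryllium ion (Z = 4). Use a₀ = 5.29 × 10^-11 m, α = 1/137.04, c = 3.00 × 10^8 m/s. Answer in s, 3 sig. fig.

2.56 × 10^-16 s

r = n²a₀/Z = 3²·5.29 × 10^-11/4 = 1.19 × 10^-10 m
v = Zαc/n = 4·0.00730·3.00 × 10^8/3 = 2.92 × 10^6 m/s
T = 2πr/v = 2.56 × 10^-16 s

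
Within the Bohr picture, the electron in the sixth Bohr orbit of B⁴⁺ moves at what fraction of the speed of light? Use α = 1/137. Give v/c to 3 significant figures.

0.00608

v_n = Zαc/n, so v/c = Zα/n = 5 × 0.00730 / 6 = 0.00608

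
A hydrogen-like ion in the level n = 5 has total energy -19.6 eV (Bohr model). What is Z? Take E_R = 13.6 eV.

E_n = −E_R Z²/n² ⇒ Z² = −E_n n²/E_R = 19.6 × 5² / 13.6 ≈ 36.03
Z = 6

6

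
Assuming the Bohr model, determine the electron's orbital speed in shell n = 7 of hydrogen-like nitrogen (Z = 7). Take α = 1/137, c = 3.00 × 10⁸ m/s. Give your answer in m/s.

2.19 × 10⁶ m/s

v_n = Zαc/n = 7 × 0.00730 × 3.00 × 10⁸ / 7
    = 2.19 × 10⁶ m/s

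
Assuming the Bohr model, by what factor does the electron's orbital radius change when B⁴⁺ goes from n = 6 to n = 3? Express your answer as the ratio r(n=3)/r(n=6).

r ∝ Z^-1 · n^2; with Z fixed, r ∝ n^2.
r(n=3)/r(n=6) = (3/6)^2 = 1/4

1/4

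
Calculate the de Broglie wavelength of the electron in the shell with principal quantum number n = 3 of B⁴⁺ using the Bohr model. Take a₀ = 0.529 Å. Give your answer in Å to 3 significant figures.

The Bohr quantisation condition is nλ = 2πr_n.
r_n = n²a₀/Z = 0.952 Å
λ = 2πr_n/n = 2π·0.952/3 = 1.99 Å

1.99 Å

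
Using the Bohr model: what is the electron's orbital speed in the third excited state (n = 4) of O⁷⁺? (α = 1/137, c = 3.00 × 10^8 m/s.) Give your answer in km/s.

v_n = Zαc/n = 8 × 0.00730 × 3.00 × 10^8 / 4
    = 4380 km/s

4380 km/s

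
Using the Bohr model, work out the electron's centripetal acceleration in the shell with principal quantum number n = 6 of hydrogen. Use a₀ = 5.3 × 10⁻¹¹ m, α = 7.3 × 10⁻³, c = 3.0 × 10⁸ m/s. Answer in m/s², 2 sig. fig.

7.0 × 10¹⁹ m/s²

r = n²a₀/Z = 1.9 × 10⁻⁹ m, v = Zαc/n = 3.6 × 10⁵ m/s
a = v²/r = (3.6 × 10⁵)² / 1.9 × 10⁻⁹ = 7.0 × 10¹⁹ m/s²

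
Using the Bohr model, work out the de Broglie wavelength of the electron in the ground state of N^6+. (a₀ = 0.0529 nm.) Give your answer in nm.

0.0475 nm

The Bohr quantisation condition is nλ = 2πr_n.
r_n = n²a₀/Z = 0.00756 nm
λ = 2πr_n/n = 2π·0.00756/1 = 0.0475 nm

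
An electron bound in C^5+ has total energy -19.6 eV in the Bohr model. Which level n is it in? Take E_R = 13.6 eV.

5

E_n = −E_R Z²/n² ⇒ n² = E_R Z²/(−E_n) = 13.6 × 6² / 19.6 ≈ 24.98
n = 5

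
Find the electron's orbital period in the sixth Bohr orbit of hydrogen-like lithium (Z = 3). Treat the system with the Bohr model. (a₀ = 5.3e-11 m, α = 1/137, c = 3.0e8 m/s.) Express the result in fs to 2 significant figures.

r = n²a₀/Z = 6²·5.3e-11/3 = 6.4e-10 m
v = Zαc/n = 3·0.0073·3.0e8/6 = 1.1e6 m/s
T = 2πr/v = 3.6e-15 s = 3.6 fs

3.6 fs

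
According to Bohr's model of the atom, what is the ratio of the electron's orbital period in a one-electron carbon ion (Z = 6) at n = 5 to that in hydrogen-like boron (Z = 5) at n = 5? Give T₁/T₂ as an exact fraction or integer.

25/36

T ∝ Z^-2 · n^3
T₁/T₂ = (6/5)^-2 · (5/5)^3 = 25/36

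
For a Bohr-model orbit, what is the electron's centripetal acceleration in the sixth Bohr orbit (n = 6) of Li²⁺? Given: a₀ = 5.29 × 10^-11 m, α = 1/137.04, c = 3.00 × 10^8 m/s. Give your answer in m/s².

r = n²a₀/Z = 6.35 × 10^-10 m, v = Zαc/n = 1.09 × 10^6 m/s
a = v²/r = (1.09 × 10^6)² / 6.35 × 10^-10 = 1.89 × 10^21 m/s²

1.89 × 10^21 m/s²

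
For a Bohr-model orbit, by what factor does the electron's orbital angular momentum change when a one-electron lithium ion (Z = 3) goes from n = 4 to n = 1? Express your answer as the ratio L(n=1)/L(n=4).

1/4

L = nℏ depends only on n, so L ∝ n.
L(n=1)/L(n=4) = (1/4)^1 = 1/4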